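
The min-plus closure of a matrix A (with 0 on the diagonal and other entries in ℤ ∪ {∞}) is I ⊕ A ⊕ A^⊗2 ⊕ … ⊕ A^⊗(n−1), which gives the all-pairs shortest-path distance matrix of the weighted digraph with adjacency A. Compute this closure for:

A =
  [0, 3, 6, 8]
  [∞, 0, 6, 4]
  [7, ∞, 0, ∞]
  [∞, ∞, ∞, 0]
Closure =
  [0, 3, 6, 7]
  [13, 0, 6, 4]
  [7, 10, 0, 14]
  [∞, ∞, ∞, 0]

This is the Floyd-Warshall all-pairs shortest-path computation. For each intermediate vertex k = 0, 1, …, 3, update dist[i][j] ← min(dist[i][j], dist[i][k] + dist[k][j]). The final matrix gives, for each (i, j), the minimum total weight of any directed path from i to j (possibly empty when i = j).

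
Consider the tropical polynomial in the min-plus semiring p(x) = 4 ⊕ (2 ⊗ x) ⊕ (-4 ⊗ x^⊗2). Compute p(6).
p(6) = 4

A tropical monomial a ⊗ x^⊗i evaluates to a + i · x. Evaluating each term at x = 6:
  Term 0 contributes 4 + 0 · 6 = 4
  Term 1 contributes 2 + 1 · 6 = 8
  Term 2 contributes -4 + 2 · 6 = 8
p(6) = ⊕ of these = min[4, 8, 8] = 4.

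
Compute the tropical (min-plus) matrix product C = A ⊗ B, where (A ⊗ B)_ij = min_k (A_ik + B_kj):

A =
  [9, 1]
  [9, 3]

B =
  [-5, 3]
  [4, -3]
A ⊗ B =
  [4, -2]
  [4, 0]

Apply the min-plus product entry-by-entry:
  C[0][0] = min over k of (A[0][0] + B[0][0] = 9 + -5 = 4, A[0][1] + B[1][0] = 1 + 4 = 5) = 4 (attained at k = 0)
  C[0][1] = min over k of (A[0][0] + B[0][1] = 9 + 3 = 12, A[0][1] + B[1][1] = 1 + -3 = -2) = -2 (attained at k = 1)
  C[1][0] = min over k of (A[1][0] + B[0][0] = 9 + -5 = 4, A[1][1] + B[1][0] = 3 + 4 = 7) = 4 (attained at k = 0)
  C[1][1] = min over k of (A[1][0] + B[0][1] = 9 + 3 = 12, A[1][1] + B[1][1] = 3 + -3 = 0) = 0 (attained at k = 1)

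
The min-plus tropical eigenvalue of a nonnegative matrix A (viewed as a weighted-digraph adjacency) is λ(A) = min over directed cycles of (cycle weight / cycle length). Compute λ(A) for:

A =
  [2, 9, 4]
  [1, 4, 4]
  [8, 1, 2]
λ(A) = 2

Enumerate directed cycles and compute their means (weight / length). Sample:
  cycle 0 → 0: weight = 2, length = 1, mean = 2/1 ≈ 2.000
  cycle 1 → 1: weight = 4, length = 1, mean = 4/1 ≈ 4.000
  cycle 2 → 2: weight = 2, length = 1, mean = 2/1 ≈ 2.000
  cycle 0 → 1 → 0: weight = 10, length = 2, mean = 10/2 ≈ 5.000
  cycle 0 → 2 → 0: weight = 12, length = 2, mean = 12/2 ≈ 6.000
  cycle 1 → 0 → 1: weight = 10, length = 2, mean = 10/2 ≈ 5.000
Minimum mean = 2.000, attained e.g. along the cycle 0 → 0 with weight 2 and length 1. So λ(A) = 2/1 = 2.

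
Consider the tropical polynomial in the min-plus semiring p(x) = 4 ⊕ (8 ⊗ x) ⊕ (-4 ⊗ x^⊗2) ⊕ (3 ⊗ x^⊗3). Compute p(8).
p(8) = 4

A tropical monomial a ⊗ x^⊗i evaluates to a + i · x. Evaluating each term at x = 8:
  Term 0 contributes 4 + 0 · 8 = 4
  Term 1 contributes 8 + 1 · 8 = 16
  Term 2 contributes -4 + 2 · 8 = 12
  Term 3 contributes 3 + 3 · 8 = 27
p(8) = ⊕ of these = min[4, 16, 12, 27] = 4.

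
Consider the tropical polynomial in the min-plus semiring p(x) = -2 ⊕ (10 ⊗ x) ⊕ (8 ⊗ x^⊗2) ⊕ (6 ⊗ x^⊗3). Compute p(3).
p(3) = -2

A tropical monomial a ⊗ x^⊗i evaluates to a + i · x. Evaluating each term at x = 3:
  Term 0 contributes -2 + 0 · 3 = -2
  Term 1 contributes 10 + 1 · 3 = 13
  Term 2 contributes 8 + 2 · 3 = 14
  Term 3 contributes 6 + 3 · 3 = 15
p(3) = ⊕ of these = min[-2, 13, 14, 15] = -2.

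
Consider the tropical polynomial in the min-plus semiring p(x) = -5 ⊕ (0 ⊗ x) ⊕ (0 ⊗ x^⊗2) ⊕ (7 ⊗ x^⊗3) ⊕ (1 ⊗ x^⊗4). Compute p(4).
p(4) = -5

A tropical monomial a ⊗ x^⊗i evaluates to a + i · x. Evaluating each term at x = 4:
  Term 0 contributes -5 + 0 · 4 = -5
  Term 1 contributes 0 + 1 · 4 = 4
  Term 2 contributes 0 + 2 · 4 = 8
  Term 3 contributes 7 + 3 · 4 = 19
  Term 4 contributes 1 + 4 · 4 = 17
p(4) = ⊕ of these = min[-5, 4, 8, 19, 17] = -5.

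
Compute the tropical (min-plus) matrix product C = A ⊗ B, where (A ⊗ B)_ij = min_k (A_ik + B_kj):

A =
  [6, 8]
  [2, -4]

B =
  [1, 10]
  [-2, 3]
A ⊗ B =
  [6, 11]
  [-6, -1]

Apply the min-plus product entry-by-entry:
  C[0][0] = min over k of (A[0][0] + B[0][0] = 6 + 1 = 7, A[0][1] + B[1][0] = 8 + -2 = 6) = 6 (attained at k = 1)
  C[0][1] = min over k of (A[0][0] + B[0][1] = 6 + 10 = 16, A[0][1] + B[1][1] = 8 + 3 = 11) = 11 (attained at k = 1)
  C[1][0] = min over k of (A[1][0] + B[0][0] = 2 + 1 = 3, A[1][1] + B[1][0] = -4 + -2 = -6) = -6 (attained at k = 1)
  C[1][1] = min over k of (A[1][0] + B[0][1] = 2 + 10 = 12, A[1][1] + B[1][1] = -4 + 3 = -1) = -1 (attained at k = 1)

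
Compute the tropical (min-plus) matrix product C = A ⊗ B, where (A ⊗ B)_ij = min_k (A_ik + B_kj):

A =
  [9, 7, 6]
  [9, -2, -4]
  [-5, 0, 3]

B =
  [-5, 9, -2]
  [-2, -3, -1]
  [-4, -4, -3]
A ⊗ B =
  [2, 2, 3]
  [-8, -8, -7]
  [-10, -3, -7]

Apply the min-plus product entry-by-entry:
  C[0][0] = min over k of (A[0][0] + B[0][0] = 9 + -5 = 4, A[0][1] + B[1][0] = 7 + -2 = 5, A[0][2] + B[2][0] = 6 + -4 = 2) = 2 (attained at k = 2)
  C[0][1] = min over k of (A[0][0] + B[0][1] = 9 + 9 = 18, A[0][1] + B[1][1] = 7 + -3 = 4, A[0][2] + B[2][1] = 6 + -4 = 2) = 2 (attained at k = 2)
  C[0][2] = min over k of (A[0][0] + B[0][2] = 9 + -2 = 7, A[0][1] + B[1][2] = 7 + -1 = 6, A[0][2] + B[2][2] = 6 + -3 = 3) = 3 (attained at k = 2)
  C[1][0] = min over k of (A[1][0] + B[0][0] = 9 + -5 = 4, A[1][1] + B[1][0] = -2 + -2 = -4, A[1][2] + B[2][0] = -4 + -4 = -8) = -8 (attained at k = 2)
  C[1][1] = min over k of (A[1][0] + B[0][1] = 9 + 9 = 18, A[1][1] + B[1][1] = -2 + -3 = -5, A[1][2] + B[2][1] = -4 + -4 = -8) = -8 (attained at k = 2)
  C[1][2] = min over k of (A[1][0] + B[0][2] = 9 + -2 = 7, A[1][1] + B[1][2] = -2 + -1 = -3, A[1][2] + B[2][2] = -4 + -3 = -7) = -7 (attained at k = 2)
  C[2][0] = min over k of (A[2][0] + B[0][0] = -5 + -5 = -10, A[2][1] + B[1][0] = 0 + -2 = -2, A[2][2] + B[2][0] = 3 + -4 = -1) = -10 (attained at k = 0)
  C[2][1] = min over k of (A[2][0] + B[0][1] = -5 + 9 = 4, A[2][1] + B[1][1] = 0 + -3 = -3, A[2][2] + B[2][1] = 3 + -4 = -1) = -3 (attained at k = 1)
  C[2][2] = min over k of (A[2][0] + B[0][2] = -5 + -2 = -7, A[2][1] + B[1][2] = 0 + -1 = -1, A[2][2] + B[2][2] = 3 + -3 = 0) = -7 (attained at k = 0)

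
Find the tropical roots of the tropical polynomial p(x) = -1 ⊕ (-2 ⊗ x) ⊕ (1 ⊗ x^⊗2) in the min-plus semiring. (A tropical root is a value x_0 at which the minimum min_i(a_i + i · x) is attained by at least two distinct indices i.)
Roots: {-3, 1}

Each tropical root is a break point of the lower envelope of the lines y = a_i + i · x (there are 3 lines, with slopes 0, 1, ..., 2). Only the lines that attain the minimum somewhere contribute to roots; other lines are dominated. Here the surviving (envelope) indices are i = 2, i = 1, i = 0.
Intersections between consecutive envelope lines give the roots: for adjacent envelope indices i < j the intersection is x = (a_i − a_j) / (j − i). Reading off the sorted break points: {-3, 1}.
Verification: at each break x_0, at least two indices attain the minimum of min_i(a_i + i · x_0).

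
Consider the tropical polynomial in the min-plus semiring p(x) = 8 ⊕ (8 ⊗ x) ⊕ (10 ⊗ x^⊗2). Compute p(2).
p(2) = 8

A tropical monomial a ⊗ x^⊗i evaluates to a + i · x. Evaluating each term at x = 2:
  Term 0 contributes 8 + 0 · 2 = 8
  Term 1 contributes 8 + 1 · 2 = 10
  Term 2 contributes 10 + 2 · 2 = 14
p(2) = ⊕ of these = min[8, 10, 14] = 8.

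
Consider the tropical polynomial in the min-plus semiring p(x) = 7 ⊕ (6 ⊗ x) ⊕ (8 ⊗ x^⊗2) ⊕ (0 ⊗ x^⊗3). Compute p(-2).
p(-2) = -6

A tropical monomial a ⊗ x^⊗i evaluates to a + i · x. Evaluating each term at x = -2:
  Term 0 contributes 7 + 0 · -2 = 7
  Term 1 contributes 6 + 1 · -2 = 4
  Term 2 contributes 8 + 2 · -2 = 4
  Term 3 contributes 0 + 3 · -2 = -6
p(-2) = ⊕ of these = min[7, 4, 4, -6] = -6.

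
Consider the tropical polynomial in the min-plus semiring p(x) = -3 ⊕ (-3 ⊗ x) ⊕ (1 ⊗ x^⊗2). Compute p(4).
p(4) = -3

A tropical monomial a ⊗ x^⊗i evaluates to a + i · x. Evaluating each term at x = 4:
  Term 0 contributes -3 + 0 · 4 = -3
  Term 1 contributes -3 + 1 · 4 = 1
  Term 2 contributes 1 + 2 · 4 = 9
p(4) = ⊕ of these = min[-3, 1, 9] = -3.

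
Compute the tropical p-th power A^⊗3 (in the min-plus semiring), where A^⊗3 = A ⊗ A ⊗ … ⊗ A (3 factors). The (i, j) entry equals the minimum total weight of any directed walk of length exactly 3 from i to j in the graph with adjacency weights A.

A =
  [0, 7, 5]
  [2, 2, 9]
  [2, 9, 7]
A^⊗3 =
  [0, 7, 5]
  [2, 6, 7]
  [2, 9, 7]

Each entry (A^⊗3)_ij equals the minimum over all length-3 walks i = v_0 → v_1 → … → v_3 = j of Σ_t A[v_t][v_{t+1}]. For example, for (i, j) = (0, 2) we minimise over 9 possible intermediate vertex sequences; the minimum is 5, attained along the walk 0 → 0 → 0 → 2.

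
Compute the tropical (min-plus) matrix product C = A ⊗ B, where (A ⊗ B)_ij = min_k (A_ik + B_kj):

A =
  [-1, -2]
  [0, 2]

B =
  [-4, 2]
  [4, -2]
A ⊗ B =
  [-5, -4]
  [-4, 0]

Apply the min-plus product entry-by-entry:
  C[0][0] = min over k of (A[0][0] + B[0][0] = -1 + -4 = -5, A[0][1] + B[1][0] = -2 + 4 = 2) = -5 (attained at k = 0)
  C[0][1] = min over k of (A[0][0] + B[0][1] = -1 + 2 = 1, A[0][1] + B[1][1] = -2 + -2 = -4) = -4 (attained at k = 1)
  C[1][0] = min over k of (A[1][0] + B[0][0] = 0 + -4 = -4, A[1][1] + B[1][0] = 2 + 4 = 6) = -4 (attained at k = 0)
  C[1][1] = min over k of (A[1][0] + B[0][1] = 0 + 2 = 2, A[1][1] + B[1][1] = 2 + -2 = 0) = 0 (attained at k = 1)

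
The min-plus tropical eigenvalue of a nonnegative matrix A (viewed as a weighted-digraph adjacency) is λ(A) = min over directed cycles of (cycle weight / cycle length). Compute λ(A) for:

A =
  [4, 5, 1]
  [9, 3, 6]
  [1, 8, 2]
λ(A) = 1

Enumerate directed cycles and compute their means (weight / length). Sample:
  cycle 0 → 0: weight = 4, length = 1, mean = 4/1 ≈ 4.000
  cycle 1 → 1: weight = 3, length = 1, mean = 3/1 ≈ 3.000
  cycle 2 → 2: weight = 2, length = 1, mean = 2/1 ≈ 2.000
  cycle 0 → 1 → 0: weight = 14, length = 2, mean = 14/2 ≈ 7.000
  cycle 0 → 2 → 0: weight = 2, length = 2, mean = 2/2 ≈ 1.000
  cycle 1 → 0 → 1: weight = 14, length = 2, mean = 14/2 ≈ 7.000
Minimum mean = 1.000, attained e.g. along the cycle 0 → 2 → 0 with weight 2 and length 2. So λ(A) = 2/2 = 1.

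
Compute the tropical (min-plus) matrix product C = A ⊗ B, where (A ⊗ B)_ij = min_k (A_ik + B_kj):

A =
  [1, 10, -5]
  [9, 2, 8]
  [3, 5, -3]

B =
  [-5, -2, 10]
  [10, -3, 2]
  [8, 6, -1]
A ⊗ B =
  [-4, -1, -6]
  [4, -1, 4]
  [-2, 1, -4]

Apply the min-plus product entry-by-entry:
  C[0][0] = min over k of (A[0][0] + B[0][0] = 1 + -5 = -4, A[0][1] + B[1][0] = 10 + 10 = 20, A[0][2] + B[2][0] = -5 + 8 = 3) = -4 (attained at k = 0)
  C[0][1] = min over k of (A[0][0] + B[0][1] = 1 + -2 = -1, A[0][1] + B[1][1] = 10 + -3 = 7, A[0][2] + B[2][1] = -5 + 6 = 1) = -1 (attained at k = 0)
  C[0][2] = min over k of (A[0][0] + B[0][2] = 1 + 10 = 11, A[0][1] + B[1][2] = 10 + 2 = 12, A[0][2] + B[2][2] = -5 + -1 = -6) = -6 (attained at k = 2)
  C[1][0] = min over k of (A[1][0] + B[0][0] = 9 + -5 = 4, A[1][1] + B[1][0] = 2 + 10 = 12, A[1][2] + B[2][0] = 8 + 8 = 16) = 4 (attained at k = 0)
  C[1][1] = min over k of (A[1][0] + B[0][1] = 9 + -2 = 7, A[1][1] + B[1][1] = 2 + -3 = -1, A[1][2] + B[2][1] = 8 + 6 = 14) = -1 (attained at k = 1)
  C[1][2] = min over k of (A[1][0] + B[0][2] = 9 + 10 = 19, A[1][1] + B[1][2] = 2 + 2 = 4, A[1][2] + B[2][2] = 8 + -1 = 7) = 4 (attained at k = 1)
  C[2][0] = min over k of (A[2][0] + B[0][0] = 3 + -5 = -2, A[2][1] + B[1][0] = 5 + 10 = 15, A[2][2] + B[2][0] = -3 + 8 = 5) = -2 (attained at k = 0)
  C[2][1] = min over k of (A[2][0] + B[0][1] = 3 + -2 = 1, A[2][1] + B[1][1] = 5 + -3 = 2, A[2][2] + B[2][1] = -3 + 6 = 3) = 1 (attained at k = 0)
  C[2][2] = min over k of (A[2][0] + B[0][2] = 3 + 10 = 13, A[2][1] + B[1][2] = 5 + 2 = 7, A[2][2] + B[2][2] = -3 + -1 = -4) = -4 (attained at k = 2)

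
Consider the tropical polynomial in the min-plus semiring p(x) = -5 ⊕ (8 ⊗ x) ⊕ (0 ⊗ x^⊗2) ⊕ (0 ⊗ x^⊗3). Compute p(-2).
p(-2) = -6

A tropical monomial a ⊗ x^⊗i evaluates to a + i · x. Evaluating each term at x = -2:
  Term 0 contributes -5 + 0 · -2 = -5
  Term 1 contributes 8 + 1 · -2 = 6
  Term 2 contributes 0 + 2 · -2 = -4
  Term 3 contributes 0 + 3 · -2 = -6
p(-2) = ⊕ of these = min[-5, 6, -4, -6] = -6.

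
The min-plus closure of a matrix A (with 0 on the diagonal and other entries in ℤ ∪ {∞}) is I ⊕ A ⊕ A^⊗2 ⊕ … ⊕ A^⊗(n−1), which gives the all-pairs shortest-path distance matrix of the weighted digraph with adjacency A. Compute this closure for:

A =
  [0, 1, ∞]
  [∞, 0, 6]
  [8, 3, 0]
Closure =
  [0, 1, 7]
  [14, 0, 6]
  [8, 3, 0]

This is the Floyd-Warshall all-pairs shortest-path computation. For each intermediate vertex k = 0, 1, …, 2, update dist[i][j] ← min(dist[i][j], dist[i][k] + dist[k][j]). The final matrix gives, for each (i, j), the minimum total weight of any directed path from i to j (possibly empty when i = j).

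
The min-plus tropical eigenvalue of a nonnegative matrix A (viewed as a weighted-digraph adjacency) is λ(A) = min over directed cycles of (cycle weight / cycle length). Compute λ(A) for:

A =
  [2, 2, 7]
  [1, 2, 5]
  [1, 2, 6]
λ(A) = 3/2

Enumerate directed cycles and compute their means (weight / length). Sample:
  cycle 0 → 0: weight = 2, length = 1, mean = 2/1 ≈ 2.000
  cycle 1 → 1: weight = 2, length = 1, mean = 2/1 ≈ 2.000
  cycle 2 → 2: weight = 6, length = 1, mean = 6/1 ≈ 6.000
  cycle 0 → 1 → 0: weight = 3, length = 2, mean = 3/2 ≈ 1.500
  cycle 0 → 2 → 0: weight = 8, length = 2, mean = 8/2 ≈ 4.000
  cycle 1 → 0 → 1: weight = 3, length = 2, mean = 3/2 ≈ 1.500
Minimum mean = 1.500, attained e.g. along the cycle 0 → 1 → 0 with weight 3 and length 2. So λ(A) = 3/2 = 3/2.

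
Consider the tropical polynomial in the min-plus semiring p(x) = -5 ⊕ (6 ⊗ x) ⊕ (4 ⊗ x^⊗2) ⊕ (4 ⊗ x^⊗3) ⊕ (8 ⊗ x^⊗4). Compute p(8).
p(8) = -5

A tropical monomial a ⊗ x^⊗i evaluates to a + i · x. Evaluating each term at x = 8:
  Term 0 contributes -5 + 0 · 8 = -5
  Term 1 contributes 6 + 1 · 8 = 14
  Term 2 contributes 4 + 2 · 8 = 20
  Term 3 contributes 4 + 3 · 8 = 28
  Term 4 contributes 8 + 4 · 8 = 40
p(8) = ⊕ of these = min[-5, 14, 20, 28, 40] = -5.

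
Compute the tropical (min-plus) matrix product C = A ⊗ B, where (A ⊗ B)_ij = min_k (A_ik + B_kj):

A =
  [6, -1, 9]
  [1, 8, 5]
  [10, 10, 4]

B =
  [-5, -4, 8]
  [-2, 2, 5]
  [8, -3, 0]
A ⊗ B =
  [-3, 1, 4]
  [-4, -3, 5]
  [5, 1, 4]

Apply the min-plus product entry-by-entry:
  C[0][0] = min over k of (A[0][0] + B[0][0] = 6 + -5 = 1, A[0][1] + B[1][0] = -1 + -2 = -3, A[0][2] + B[2][0] = 9 + 8 = 17) = -3 (attained at k = 1)
  C[0][1] = min over k of (A[0][0] + B[0][1] = 6 + -4 = 2, A[0][1] + B[1][1] = -1 + 2 = 1, A[0][2] + B[2][1] = 9 + -3 = 6) = 1 (attained at k = 1)
  C[0][2] = min over k of (A[0][0] + B[0][2] = 6 + 8 = 14, A[0][1] + B[1][2] = -1 + 5 = 4, A[0][2] + B[2][2] = 9 + 0 = 9) = 4 (attained at k = 1)
  C[1][0] = min over k of (A[1][0] + B[0][0] = 1 + -5 = -4, A[1][1] + B[1][0] = 8 + -2 = 6, A[1][2] + B[2][0] = 5 + 8 = 13) = -4 (attained at k = 0)
  C[1][1] = min over k of (A[1][0] + B[0][1] = 1 + -4 = -3, A[1][1] + B[1][1] = 8 + 2 = 10, A[1][2] + B[2][1] = 5 + -3 = 2) = -3 (attained at k = 0)
  C[1][2] = min over k of (A[1][0] + B[0][2] = 1 + 8 = 9, A[1][1] + B[1][2] = 8 + 5 = 13, A[1][2] + B[2][2] = 5 + 0 = 5) = 5 (attained at k = 2)
  C[2][0] = min over k of (A[2][0] + B[0][0] = 10 + -5 = 5, A[2][1] + B[1][0] = 10 + -2 = 8, A[2][2] + B[2][0] = 4 + 8 = 12) = 5 (attained at k = 0)
  C[2][1] = min over k of (A[2][0] + B[0][1] = 10 + -4 = 6, A[2][1] + B[1][1] = 10 + 2 = 12, A[2][2] + B[2][1] = 4 + -3 = 1) = 1 (attained at k = 2)
  C[2][2] = min over k of (A[2][0] + B[0][2] = 10 + 8 = 18, A[2][1] + B[1][2] = 10 + 5 = 15, A[2][2] + B[2][2] = 4 + 0 = 4) = 4 (attained at k = 2)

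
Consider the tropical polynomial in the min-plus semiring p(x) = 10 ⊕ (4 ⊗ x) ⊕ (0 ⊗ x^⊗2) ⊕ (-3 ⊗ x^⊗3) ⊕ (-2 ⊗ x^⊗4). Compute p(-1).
p(-1) = -6

A tropical monomial a ⊗ x^⊗i evaluates to a + i · x. Evaluating each term at x = -1:
  Term 0 contributes 10 + 0 · -1 = 10
  Term 1 contributes 4 + 1 · -1 = 3
  Term 2 contributes 0 + 2 · -1 = -2
  Term 3 contributes -3 + 3 · -1 = -6
  Term 4 contributes -2 + 4 · -1 = -6
p(-1) = ⊕ of these = min[10, 3, -2, -6, -6] = -6.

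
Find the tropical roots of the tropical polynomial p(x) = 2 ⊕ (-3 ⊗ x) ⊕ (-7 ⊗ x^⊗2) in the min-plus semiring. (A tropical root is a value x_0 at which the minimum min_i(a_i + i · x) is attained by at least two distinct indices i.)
Roots: {4, 5}

Each tropical root is a break point of the lower envelope of the lines y = a_i + i · x (there are 3 lines, with slopes 0, 1, ..., 2). Only the lines that attain the minimum somewhere contribute to roots; other lines are dominated. Here the surviving (envelope) indices are i = 2, i = 1, i = 0.
Intersections between consecutive envelope lines give the roots: for adjacent envelope indices i < j the intersection is x = (a_i − a_j) / (j − i). Reading off the sorted break points: {4, 5}.
Verification: at each break x_0, at least two indices attain the minimum of min_i(a_i + i · x_0).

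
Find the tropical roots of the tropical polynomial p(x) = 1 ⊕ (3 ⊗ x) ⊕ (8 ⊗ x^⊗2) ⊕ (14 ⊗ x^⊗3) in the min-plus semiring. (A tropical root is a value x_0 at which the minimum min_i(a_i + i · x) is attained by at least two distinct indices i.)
Roots: {-6, -5, -2}

Each tropical root is a break point of the lower envelope of the lines y = a_i + i · x (there are 4 lines, with slopes 0, 1, ..., 3). Only the lines that attain the minimum somewhere contribute to roots; other lines are dominated. Here the surviving (envelope) indices are i = 3, i = 2, i = 1, i = 0.
Intersections between consecutive envelope lines give the roots: for adjacent envelope indices i < j the intersection is x = (a_i − a_j) / (j − i). Reading off the sorted break points: {-6, -5, -2}.
Verification: at each break x_0, at least two indices attain the minimum of min_i(a_i + i · x_0).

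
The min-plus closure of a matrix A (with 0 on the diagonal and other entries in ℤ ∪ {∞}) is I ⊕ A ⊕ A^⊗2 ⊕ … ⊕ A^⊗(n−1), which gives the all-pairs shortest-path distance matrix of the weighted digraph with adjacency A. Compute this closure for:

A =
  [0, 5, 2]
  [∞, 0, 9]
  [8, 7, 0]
Closure =
  [0, 5, 2]
  [17, 0, 9]
  [8, 7, 0]

This is the Floyd-Warshall all-pairs shortest-path computation. For each intermediate vertex k = 0, 1, …, 2, update dist[i][j] ← min(dist[i][j], dist[i][k] + dist[k][j]). The final matrix gives, for each (i, j), the minimum total weight of any directed path from i to j (possibly empty when i = j).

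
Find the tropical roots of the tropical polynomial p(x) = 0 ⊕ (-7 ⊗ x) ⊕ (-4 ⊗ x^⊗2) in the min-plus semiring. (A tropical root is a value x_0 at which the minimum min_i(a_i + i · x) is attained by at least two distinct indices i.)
Roots: {-3, 7}

Each tropical root is a break point of the lower envelope of the lines y = a_i + i · x (there are 3 lines, with slopes 0, 1, ..., 2). Only the lines that attain the minimum somewhere contribute to roots; other lines are dominated. Here the surviving (envelope) indices are i = 2, i = 1, i = 0.
Intersections between consecutive envelope lines give the roots: for adjacent envelope indices i < j the intersection is x = (a_i − a_j) / (j − i). Reading off the sorted break points: {-3, 7}.
Verification: at each break x_0, at least two indices attain the minimum of min_i(a_i + i · x_0).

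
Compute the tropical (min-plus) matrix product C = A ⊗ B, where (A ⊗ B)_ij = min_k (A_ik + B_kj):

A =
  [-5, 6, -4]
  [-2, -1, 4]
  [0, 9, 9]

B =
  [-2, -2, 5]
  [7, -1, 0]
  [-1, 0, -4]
A ⊗ B =
  [-7, -7, -8]
  [-4, -4, -1]
  [-2, -2, 5]

Apply the min-plus product entry-by-entry:
  C[0][0] = min over k of (A[0][0] + B[0][0] = -5 + -2 = -7, A[0][1] + B[1][0] = 6 + 7 = 13, A[0][2] + B[2][0] = -4 + -1 = -5) = -7 (attained at k = 0)
  C[0][1] = min over k of (A[0][0] + B[0][1] = -5 + -2 = -7, A[0][1] + B[1][1] = 6 + -1 = 5, A[0][2] + B[2][1] = -4 + 0 = -4) = -7 (attained at k = 0)
  C[0][2] = min over k of (A[0][0] + B[0][2] = -5 + 5 = 0, A[0][1] + B[1][2] = 6 + 0 = 6, A[0][2] + B[2][2] = -4 + -4 = -8) = -8 (attained at k = 2)
  C[1][0] = min over k of (A[1][0] + B[0][0] = -2 + -2 = -4, A[1][1] + B[1][0] = -1 + 7 = 6, A[1][2] + B[2][0] = 4 + -1 = 3) = -4 (attained at k = 0)
  C[1][1] = min over k of (A[1][0] + B[0][1] = -2 + -2 = -4, A[1][1] + B[1][1] = -1 + -1 = -2, A[1][2] + B[2][1] = 4 + 0 = 4) = -4 (attained at k = 0)
  C[1][2] = min over k of (A[1][0] + B[0][2] = -2 + 5 = 3, A[1][1] + B[1][2] = -1 + 0 = -1, A[1][2] + B[2][2] = 4 + -4 = 0) = -1 (attained at k = 1)
  C[2][0] = min over k of (A[2][0] + B[0][0] = 0 + -2 = -2, A[2][1] + B[1][0] = 9 + 7 = 16, A[2][2] + B[2][0] = 9 + -1 = 8) = -2 (attained at k = 0)
  C[2][1] = min over k of (A[2][0] + B[0][1] = 0 + -2 = -2, A[2][1] + B[1][1] = 9 + -1 = 8, A[2][2] + B[2][1] = 9 + 0 = 9) = -2 (attained at k = 0)
  C[2][2] = min over k of (A[2][0] + B[0][2] = 0 + 5 = 5, A[2][1] + B[1][2] = 9 + 0 = 9, A[2][2] + B[2][2] = 9 + -4 = 5) = 5 (attained at k = 0)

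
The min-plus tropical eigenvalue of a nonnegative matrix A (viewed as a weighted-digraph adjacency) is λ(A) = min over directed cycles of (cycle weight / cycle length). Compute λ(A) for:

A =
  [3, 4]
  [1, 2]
λ(A) = 2

Enumerate directed cycles and compute their means (weight / length). Sample:
  cycle 0 → 0: weight = 3, length = 1, mean = 3/1 ≈ 3.000
  cycle 1 → 1: weight = 2, length = 1, mean = 2/1 ≈ 2.000
  cycle 0 → 1 → 0: weight = 5, length = 2, mean = 5/2 ≈ 2.500
  cycle 1 → 0 → 1: weight = 5, length = 2, mean = 5/2 ≈ 2.500
Minimum mean = 2.000, attained e.g. along the cycle 1 → 1 with weight 2 and length 1. So λ(A) = 2/1 = 2.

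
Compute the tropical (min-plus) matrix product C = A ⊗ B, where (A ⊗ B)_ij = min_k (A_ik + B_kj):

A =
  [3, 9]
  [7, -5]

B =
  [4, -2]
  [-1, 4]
A ⊗ B =
  [7, 1]
  [-6, -1]

Apply the min-plus product entry-by-entry:
  C[0][0] = min over k of (A[0][0] + B[0][0] = 3 + 4 = 7, A[0][1] + B[1][0] = 9 + -1 = 8) = 7 (attained at k = 0)
  C[0][1] = min over k of (A[0][0] + B[0][1] = 3 + -2 = 1, A[0][1] + B[1][1] = 9 + 4 = 13) = 1 (attained at k = 0)
  C[1][0] = min over k of (A[1][0] + B[0][0] = 7 + 4 = 11, A[1][1] + B[1][0] = -5 + -1 = -6) = -6 (attained at k = 1)
  C[1][1] = min over k of (A[1][0] + B[0][1] = 7 + -2 = 5, A[1][1] + B[1][1] = -5 + 4 = -1) = -1 (attained at k = 1)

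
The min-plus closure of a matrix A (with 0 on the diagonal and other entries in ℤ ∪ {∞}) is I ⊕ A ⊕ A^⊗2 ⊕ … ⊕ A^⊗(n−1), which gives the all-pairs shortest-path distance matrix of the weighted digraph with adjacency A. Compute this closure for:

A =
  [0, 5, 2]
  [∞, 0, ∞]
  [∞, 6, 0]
Closure =
  [0, 5, 2]
  [∞, 0, ∞]
  [∞, 6, 0]

This is the Floyd-Warshall all-pairs shortest-path computation. For each intermediate vertex k = 0, 1, …, 2, update dist[i][j] ← min(dist[i][j], dist[i][k] + dist[k][j]). The final matrix gives, for each (i, j), the minimum total weight of any directed path from i to j (possibly empty when i = j).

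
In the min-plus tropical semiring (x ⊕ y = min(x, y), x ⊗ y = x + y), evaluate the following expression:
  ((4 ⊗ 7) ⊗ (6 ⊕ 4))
((4 ⊗ 7) ⊗ (6 ⊕ 4)) = 15

Expand innermost to outermost. Recall ⊕ takes the minimum of its arguments and ⊗ takes their sum. Working out the expression ((4 ⊗ 7) ⊗ (6 ⊕ 4)) gives 15.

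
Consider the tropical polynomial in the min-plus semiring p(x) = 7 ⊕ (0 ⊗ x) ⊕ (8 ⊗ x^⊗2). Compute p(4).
p(4) = 4

A tropical monomial a ⊗ x^⊗i evaluates to a + i · x. Evaluating each term at x = 4:
  Term 0 contributes 7 + 0 · 4 = 7
  Term 1 contributes 0 + 1 · 4 = 4
  Term 2 contributes 8 + 2 · 4 = 16
p(4) = ⊕ of these = min[7, 4, 16] = 4.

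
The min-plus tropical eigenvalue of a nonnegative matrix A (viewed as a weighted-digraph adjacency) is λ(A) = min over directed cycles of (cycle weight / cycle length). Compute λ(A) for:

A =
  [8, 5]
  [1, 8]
λ(A) = 3

Enumerate directed cycles and compute their means (weight / length). Sample:
  cycle 0 → 0: weight = 8, length = 1, mean = 8/1 ≈ 8.000
  cycle 1 → 1: weight = 8, length = 1, mean = 8/1 ≈ 8.000
  cycle 0 → 1 → 0: weight = 6, length = 2, mean = 6/2 ≈ 3.000
  cycle 1 → 0 → 1: weight = 6, length = 2, mean = 6/2 ≈ 3.000
Minimum mean = 3.000, attained e.g. along the cycle 0 → 1 → 0 with weight 6 and length 2. So λ(A) = 6/2 = 3.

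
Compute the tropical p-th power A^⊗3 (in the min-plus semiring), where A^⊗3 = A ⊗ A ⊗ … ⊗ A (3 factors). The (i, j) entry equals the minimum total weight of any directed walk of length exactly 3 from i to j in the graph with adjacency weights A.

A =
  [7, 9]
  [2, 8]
A^⊗3 =
  [18, 20]
  [13, 18]

Each entry (A^⊗3)_ij equals the minimum over all length-3 walks i = v_0 → v_1 → … → v_3 = j of Σ_t A[v_t][v_{t+1}]. For example, for (i, j) = (0, 1) we minimise over 4 possible intermediate vertex sequences; the minimum is 20, attained along the walk 0 → 1 → 0 → 1.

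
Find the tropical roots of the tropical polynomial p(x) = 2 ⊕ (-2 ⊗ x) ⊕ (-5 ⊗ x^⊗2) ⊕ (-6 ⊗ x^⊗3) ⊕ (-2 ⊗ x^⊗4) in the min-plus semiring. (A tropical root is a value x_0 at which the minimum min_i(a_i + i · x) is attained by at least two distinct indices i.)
Roots: {-4, 1, 3, 4}

Each tropical root is a break point of the lower envelope of the lines y = a_i + i · x (there are 5 lines, with slopes 0, 1, ..., 4). Only the lines that attain the minimum somewhere contribute to roots; other lines are dominated. Here the surviving (envelope) indices are i = 4, i = 3, i = 2, i = 1, i = 0.
Intersections between consecutive envelope lines give the roots: for adjacent envelope indices i < j the intersection is x = (a_i − a_j) / (j − i). Reading off the sorted break points: {-4, 1, 3, 4}.
Verification: at each break x_0, at least two indices attain the minimum of min_i(a_i + i · x_0).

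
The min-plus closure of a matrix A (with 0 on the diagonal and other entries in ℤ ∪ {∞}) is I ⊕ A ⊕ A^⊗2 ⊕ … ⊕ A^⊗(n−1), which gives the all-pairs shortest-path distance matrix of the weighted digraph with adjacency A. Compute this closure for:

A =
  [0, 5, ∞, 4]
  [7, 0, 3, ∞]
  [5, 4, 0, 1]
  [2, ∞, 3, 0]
Closure =
  [0, 5, 7, 4]
  [6, 0, 3, 4]
  [3, 4, 0, 1]
  [2, 7, 3, 0]

This is the Floyd-Warshall all-pairs shortest-path computation. For each intermediate vertex k = 0, 1, …, 3, update dist[i][j] ← min(dist[i][j], dist[i][k] + dist[k][j]). The final matrix gives, for each (i, j), the minimum total weight of any directed path from i to j (possibly empty when i = j).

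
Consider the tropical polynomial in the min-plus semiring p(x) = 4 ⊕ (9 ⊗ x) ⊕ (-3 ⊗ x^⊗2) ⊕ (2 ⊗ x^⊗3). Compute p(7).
p(7) = 4

A tropical monomial a ⊗ x^⊗i evaluates to a + i · x. Evaluating each term at x = 7:
  Term 0 contributes 4 + 0 · 7 = 4
  Term 1 contributes 9 + 1 · 7 = 16
  Term 2 contributes -3 + 2 · 7 = 11
  Term 3 contributes 2 + 3 · 7 = 23
p(7) = ⊕ of these = min[4, 16, 11, 23] = 4.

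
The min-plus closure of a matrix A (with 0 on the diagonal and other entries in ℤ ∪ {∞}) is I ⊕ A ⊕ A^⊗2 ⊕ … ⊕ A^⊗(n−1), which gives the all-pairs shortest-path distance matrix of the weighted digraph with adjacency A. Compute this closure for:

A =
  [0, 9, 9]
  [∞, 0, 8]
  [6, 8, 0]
Closure =
  [0, 9, 9]
  [14, 0, 8]
  [6, 8, 0]

This is the Floyd-Warshall all-pairs shortest-path computation. For each intermediate vertex k = 0, 1, …, 2, update dist[i][j] ← min(dist[i][j], dist[i][k] + dist[k][j]). The final matrix gives, for each (i, j), the minimum total weight of any directed path from i to j (possibly empty when i = j).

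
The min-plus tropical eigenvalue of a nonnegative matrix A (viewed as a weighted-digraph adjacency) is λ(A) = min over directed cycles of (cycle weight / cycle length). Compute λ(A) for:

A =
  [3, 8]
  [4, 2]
λ(A) = 2

Enumerate directed cycles and compute their means (weight / length). Sample:
  cycle 0 → 0: weight = 3, length = 1, mean = 3/1 ≈ 3.000
  cycle 1 → 1: weight = 2, length = 1, mean = 2/1 ≈ 2.000
  cycle 0 → 1 → 0: weight = 12, length = 2, mean = 12/2 ≈ 6.000
  cycle 1 → 0 → 1: weight = 12, length = 2, mean = 12/2 ≈ 6.000
Minimum mean = 2.000, attained e.g. along the cycle 1 → 1 with weight 2 and length 1. So λ(A) = 2/1 = 2.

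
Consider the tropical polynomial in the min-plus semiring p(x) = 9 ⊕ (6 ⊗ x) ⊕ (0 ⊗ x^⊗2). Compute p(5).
p(5) = 9

A tropical monomial a ⊗ x^⊗i evaluates to a + i · x. Evaluating each term at x = 5:
  Term 0 contributes 9 + 0 · 5 = 9
  Term 1 contributes 6 + 1 · 5 = 11
  Term 2 contributes 0 + 2 · 5 = 10
p(5) = ⊕ of these = min[9, 11, 10] = 9.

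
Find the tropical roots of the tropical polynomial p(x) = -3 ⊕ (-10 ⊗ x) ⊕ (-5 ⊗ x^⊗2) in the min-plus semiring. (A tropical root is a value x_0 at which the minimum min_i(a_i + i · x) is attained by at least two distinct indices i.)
Roots: {-5, 7}

Each tropical root is a break point of the lower envelope of the lines y = a_i + i · x (there are 3 lines, with slopes 0, 1, ..., 2). Only the lines that attain the minimum somewhere contribute to roots; other lines are dominated. Here the surviving (envelope) indices are i = 2, i = 1, i = 0.
Intersections between consecutive envelope lines give the roots: for adjacent envelope indices i < j the intersection is x = (a_i − a_j) / (j − i). Reading off the sorted break points: {-5, 7}.
Verification: at each break x_0, at least two indices attain the minimum of min_i(a_i + i · x_0).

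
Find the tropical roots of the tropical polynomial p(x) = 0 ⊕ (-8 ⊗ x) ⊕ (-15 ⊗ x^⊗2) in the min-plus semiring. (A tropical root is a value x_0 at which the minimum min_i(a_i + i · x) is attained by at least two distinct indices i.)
Roots: {7, 8}

Each tropical root is a break point of the lower envelope of the lines y = a_i + i · x (there are 3 lines, with slopes 0, 1, ..., 2). Only the lines that attain the minimum somewhere contribute to roots; other lines are dominated. Here the surviving (envelope) indices are i = 2, i = 1, i = 0.
Intersections between consecutive envelope lines give the roots: for adjacent envelope indices i < j the intersection is x = (a_i − a_j) / (j − i). Reading off the sorted break points: {7, 8}.
Verification: at each break x_0, at least two indices attain the minimum of min_i(a_i + i · x_0).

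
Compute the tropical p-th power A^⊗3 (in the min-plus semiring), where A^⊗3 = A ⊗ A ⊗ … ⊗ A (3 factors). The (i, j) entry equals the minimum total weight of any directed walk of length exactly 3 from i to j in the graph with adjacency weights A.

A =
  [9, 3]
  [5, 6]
A^⊗3 =
  [14, 11]
  [13, 14]

Each entry (A^⊗3)_ij equals the minimum over all length-3 walks i = v_0 → v_1 → … → v_3 = j of Σ_t A[v_t][v_{t+1}]. For example, for (i, j) = (0, 1) we minimise over 4 possible intermediate vertex sequences; the minimum is 11, attained along the walk 0 → 1 → 0 → 1.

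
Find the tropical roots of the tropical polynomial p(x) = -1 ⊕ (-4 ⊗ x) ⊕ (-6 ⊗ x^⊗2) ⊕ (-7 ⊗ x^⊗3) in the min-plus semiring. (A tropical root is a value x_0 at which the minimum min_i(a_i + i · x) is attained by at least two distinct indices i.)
Roots: {1, 2, 3}

Each tropical root is a break point of the lower envelope of the lines y = a_i + i · x (there are 4 lines, with slopes 0, 1, ..., 3). Only the lines that attain the minimum somewhere contribute to roots; other lines are dominated. Here the surviving (envelope) indices are i = 3, i = 2, i = 1, i = 0.
Intersections between consecutive envelope lines give the roots: for adjacent envelope indices i < j the intersection is x = (a_i − a_j) / (j − i). Reading off the sorted break points: {1, 2, 3}.
Verification: at each break x_0, at least two indices attain the minimum of min_i(a_i + i · x_0).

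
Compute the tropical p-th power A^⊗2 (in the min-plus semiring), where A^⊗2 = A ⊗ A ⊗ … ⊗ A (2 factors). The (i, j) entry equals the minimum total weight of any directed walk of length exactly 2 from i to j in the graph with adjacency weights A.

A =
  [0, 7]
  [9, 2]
A^⊗2 =
  [0, 7]
  [9, 4]

Each entry (A^⊗2)_ij equals the minimum over all length-2 walks i = v_0 → v_1 → … → v_2 = j of Σ_t A[v_t][v_{t+1}]. For example, for (i, j) = (0, 1) we minimise over 2 possible intermediate vertex sequences; the minimum is 7, attained along the walk 0 → 0 → 1.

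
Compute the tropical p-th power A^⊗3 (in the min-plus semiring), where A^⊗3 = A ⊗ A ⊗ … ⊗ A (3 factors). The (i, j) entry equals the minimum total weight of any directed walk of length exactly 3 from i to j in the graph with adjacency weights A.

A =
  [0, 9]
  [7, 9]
A^⊗3 =
  [0, 9]
  [7, 16]

Each entry (A^⊗3)_ij equals the minimum over all length-3 walks i = v_0 → v_1 → … → v_3 = j of Σ_t A[v_t][v_{t+1}]. For example, for (i, j) = (0, 1) we minimise over 4 possible intermediate vertex sequences; the minimum is 9, attained along the walk 0 → 0 → 0 → 1.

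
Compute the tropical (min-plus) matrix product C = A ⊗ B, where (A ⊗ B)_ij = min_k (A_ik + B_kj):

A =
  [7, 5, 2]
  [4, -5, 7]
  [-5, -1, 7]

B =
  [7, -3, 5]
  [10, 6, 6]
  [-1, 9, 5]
A ⊗ B =
  [1, 4, 7]
  [5, 1, 1]
  [2, -8, 0]

Apply the min-plus product entry-by-entry:
  C[0][0] = min over k of (A[0][0] + B[0][0] = 7 + 7 = 14, A[0][1] + B[1][0] = 5 + 10 = 15, A[0][2] + B[2][0] = 2 + -1 = 1) = 1 (attained at k = 2)
  C[0][1] = min over k of (A[0][0] + B[0][1] = 7 + -3 = 4, A[0][1] + B[1][1] = 5 + 6 = 11, A[0][2] + B[2][1] = 2 + 9 = 11) = 4 (attained at k = 0)
  C[0][2] = min over k of (A[0][0] + B[0][2] = 7 + 5 = 12, A[0][1] + B[1][2] = 5 + 6 = 11, A[0][2] + B[2][2] = 2 + 5 = 7) = 7 (attained at k = 2)
  C[1][0] = min over k of (A[1][0] + B[0][0] = 4 + 7 = 11, A[1][1] + B[1][0] = -5 + 10 = 5, A[1][2] + B[2][0] = 7 + -1 = 6) = 5 (attained at k = 1)
  C[1][1] = min over k of (A[1][0] + B[0][1] = 4 + -3 = 1, A[1][1] + B[1][1] = -5 + 6 = 1, A[1][2] + B[2][1] = 7 + 9 = 16) = 1 (attained at k = 0)
  C[1][2] = min over k of (A[1][0] + B[0][2] = 4 + 5 = 9, A[1][1] + B[1][2] = -5 + 6 = 1, A[1][2] + B[2][2] = 7 + 5 = 12) = 1 (attained at k = 1)
  C[2][0] = min over k of (A[2][0] + B[0][0] = -5 + 7 = 2, A[2][1] + B[1][0] = -1 + 10 = 9, A[2][2] + B[2][0] = 7 + -1 = 6) = 2 (attained at k = 0)
  C[2][1] = min over k of (A[2][0] + B[0][1] = -5 + -3 = -8, A[2][1] + B[1][1] = -1 + 6 = 5, A[2][2] + B[2][1] = 7 + 9 = 16) = -8 (attained at k = 0)
  C[2][2] = min over k of (A[2][0] + B[0][2] = -5 + 5 = 0, A[2][1] + B[1][2] = -1 + 6 = 5, A[2][2] + B[2][2] = 7 + 5 = 12) = 0 (attained at k = 0)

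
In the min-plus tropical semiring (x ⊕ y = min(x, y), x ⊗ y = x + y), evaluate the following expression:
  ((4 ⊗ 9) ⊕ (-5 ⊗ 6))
((4 ⊗ 9) ⊕ (-5 ⊗ 6)) = 1

Expand innermost to outermost. Recall ⊕ takes the minimum of its arguments and ⊗ takes their sum. Working out the expression ((4 ⊗ 9) ⊕ (-5 ⊗ 6)) gives 1.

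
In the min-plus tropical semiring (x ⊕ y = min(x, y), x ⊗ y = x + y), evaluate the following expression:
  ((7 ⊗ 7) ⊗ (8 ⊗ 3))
((7 ⊗ 7) ⊗ (8 ⊗ 3)) = 25

Expand innermost to outermost. Recall ⊕ takes the minimum of its arguments and ⊗ takes their sum. Working out the expression ((7 ⊗ 7) ⊗ (8 ⊗ 3)) gives 25.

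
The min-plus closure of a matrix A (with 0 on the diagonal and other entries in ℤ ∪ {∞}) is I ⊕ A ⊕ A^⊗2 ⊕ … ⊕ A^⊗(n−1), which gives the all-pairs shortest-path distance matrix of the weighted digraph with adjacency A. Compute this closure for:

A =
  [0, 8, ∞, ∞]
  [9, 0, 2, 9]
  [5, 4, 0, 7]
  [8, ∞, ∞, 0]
Closure =
  [0, 8, 10, 17]
  [7, 0, 2, 9]
  [5, 4, 0, 7]
  [8, 16, 18, 0]

This is the Floyd-Warshall all-pairs shortest-path computation. For each intermediate vertex k = 0, 1, …, 3, update dist[i][j] ← min(dist[i][j], dist[i][k] + dist[k][j]). The final matrix gives, for each (i, j), the minimum total weight of any directed path from i to j (possibly empty when i = j).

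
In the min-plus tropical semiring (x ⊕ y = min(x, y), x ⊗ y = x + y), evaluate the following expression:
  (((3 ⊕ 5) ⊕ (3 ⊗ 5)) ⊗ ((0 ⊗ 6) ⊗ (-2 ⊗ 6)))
(((3 ⊕ 5) ⊕ (3 ⊗ 5)) ⊗ ((0 ⊗ 6) ⊗ (-2 ⊗ 6))) = 13

Expand innermost to outermost. Recall ⊕ takes the minimum of its arguments and ⊗ takes their sum. Working out the expression (((3 ⊕ 5) ⊕ (3 ⊗ 5)) ⊗ ((0 ⊗ 6) ⊗ (-2 ⊗ 6))) gives 13.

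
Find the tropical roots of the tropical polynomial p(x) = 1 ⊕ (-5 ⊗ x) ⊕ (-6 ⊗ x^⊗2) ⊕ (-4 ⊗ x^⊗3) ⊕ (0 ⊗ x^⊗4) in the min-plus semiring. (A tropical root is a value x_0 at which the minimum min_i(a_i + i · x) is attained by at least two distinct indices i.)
Roots: {-4, -2, 1, 6}

Each tropical root is a break point of the lower envelope of the lines y = a_i + i · x (there are 5 lines, with slopes 0, 1, ..., 4). Only the lines that attain the minimum somewhere contribute to roots; other lines are dominated. Here the surviving (envelope) indices are i = 4, i = 3, i = 2, i = 1, i = 0.
Intersections between consecutive envelope lines give the roots: for adjacent envelope indices i < j the intersection is x = (a_i − a_j) / (j − i). Reading off the sorted break points: {-4, -2, 1, 6}.
Verification: at each break x_0, at least two indices attain the minimum of min_i(a_i + i · x_0).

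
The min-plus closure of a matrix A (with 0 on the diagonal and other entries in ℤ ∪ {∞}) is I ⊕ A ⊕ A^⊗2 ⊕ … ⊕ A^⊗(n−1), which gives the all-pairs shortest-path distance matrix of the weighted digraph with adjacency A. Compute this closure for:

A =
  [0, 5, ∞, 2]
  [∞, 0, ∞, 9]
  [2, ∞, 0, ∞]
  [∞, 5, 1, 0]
Closure =
  [0, 5, 3, 2]
  [12, 0, 10, 9]
  [2, 7, 0, 4]
  [3, 5, 1, 0]

This is the Floyd-Warshall all-pairs shortest-path computation. For each intermediate vertex k = 0, 1, …, 3, update dist[i][j] ← min(dist[i][j], dist[i][k] + dist[k][j]). The final matrix gives, for each (i, j), the minimum total weight of any directed path from i to j (possibly empty when i = j).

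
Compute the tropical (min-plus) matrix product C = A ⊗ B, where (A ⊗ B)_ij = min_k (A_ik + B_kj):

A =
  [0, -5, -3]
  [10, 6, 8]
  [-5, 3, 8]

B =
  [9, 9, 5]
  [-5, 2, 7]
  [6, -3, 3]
A ⊗ B =
  [-10, -6, 0]
  [1, 5, 11]
  [-2, 4, 0]

Apply the min-plus product entry-by-entry:
  C[0][0] = min over k of (A[0][0] + B[0][0] = 0 + 9 = 9, A[0][1] + B[1][0] = -5 + -5 = -10, A[0][2] + B[2][0] = -3 + 6 = 3) = -10 (attained at k = 1)
  C[0][1] = min over k of (A[0][0] + B[0][1] = 0 + 9 = 9, A[0][1] + B[1][1] = -5 + 2 = -3, A[0][2] + B[2][1] = -3 + -3 = -6) = -6 (attained at k = 2)
  C[0][2] = min over k of (A[0][0] + B[0][2] = 0 + 5 = 5, A[0][1] + B[1][2] = -5 + 7 = 2, A[0][2] + B[2][2] = -3 + 3 = 0) = 0 (attained at k = 2)
  C[1][0] = min over k of (A[1][0] + B[0][0] = 10 + 9 = 19, A[1][1] + B[1][0] = 6 + -5 = 1, A[1][2] + B[2][0] = 8 + 6 = 14) = 1 (attained at k = 1)
  C[1][1] = min over k of (A[1][0] + B[0][1] = 10 + 9 = 19, A[1][1] + B[1][1] = 6 + 2 = 8, A[1][2] + B[2][1] = 8 + -3 = 5) = 5 (attained at k = 2)
  C[1][2] = min over k of (A[1][0] + B[0][2] = 10 + 5 = 15, A[1][1] + B[1][2] = 6 + 7 = 13, A[1][2] + B[2][2] = 8 + 3 = 11) = 11 (attained at k = 2)
  C[2][0] = min over k of (A[2][0] + B[0][0] = -5 + 9 = 4, A[2][1] + B[1][0] = 3 + -5 = -2, A[2][2] + B[2][0] = 8 + 6 = 14) = -2 (attained at k = 1)
  C[2][1] = min over k of (A[2][0] + B[0][1] = -5 + 9 = 4, A[2][1] + B[1][1] = 3 + 2 = 5, A[2][2] + B[2][1] = 8 + -3 = 5) = 4 (attained at k = 0)
  C[2][2] = min over k of (A[2][0] + B[0][2] = -5 + 5 = 0, A[2][1] + B[1][2] = 3 + 7 = 10, A[2][2] + B[2][2] = 8 + 3 = 11) = 0 (attained at k = 0)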